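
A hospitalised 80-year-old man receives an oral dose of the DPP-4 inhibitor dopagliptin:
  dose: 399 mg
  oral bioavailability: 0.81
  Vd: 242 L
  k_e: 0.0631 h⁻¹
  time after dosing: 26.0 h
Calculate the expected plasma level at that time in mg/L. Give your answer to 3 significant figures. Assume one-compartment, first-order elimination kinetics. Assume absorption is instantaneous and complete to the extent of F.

Amount reaching circulation = F × Dose = 0.81 × 399.0 = 323.2 mg
C₀ = F·Dose / Vd = 323.2 / 242 = 1.336 mg/L
C = C₀ · e^(−k·t) = 1.336 × e^(−0.06310 × 26.0)
  = 1.336 × 0.1939 = 0.2591 mg/L

0.259 mg/L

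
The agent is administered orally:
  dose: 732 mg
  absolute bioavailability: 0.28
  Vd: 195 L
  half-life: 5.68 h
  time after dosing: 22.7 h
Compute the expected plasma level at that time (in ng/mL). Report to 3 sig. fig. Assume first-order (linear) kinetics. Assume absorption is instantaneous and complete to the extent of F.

Amount reaching circulation = F × Dose = 0.28 × 732.0 = 205.0 mg
C₀ = F·Dose / Vd = 205.0 / 195 = 1.051 mg/L
k = ln2 / t½ = 0.693147 / 5.68 = 0.1220 h⁻¹
C = C₀ · e^(−k·t) = 1.051 × e^(−0.1220 × 22.7)
  = 1.051 × 0.06270 = 0.06590 mg/L
Convert: 0.06590 mg/L × 1000 = 65.90 ng/mL

65.9 ng/mL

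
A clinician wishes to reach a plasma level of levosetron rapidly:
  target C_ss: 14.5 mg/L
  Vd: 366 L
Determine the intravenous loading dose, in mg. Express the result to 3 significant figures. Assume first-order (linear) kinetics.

5310 mg

LD = Css × Vd = 14.5 × 366 = 5307 mg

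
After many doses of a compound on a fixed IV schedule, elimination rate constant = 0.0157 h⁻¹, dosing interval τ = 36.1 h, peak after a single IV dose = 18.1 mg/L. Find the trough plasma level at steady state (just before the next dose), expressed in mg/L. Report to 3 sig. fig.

23.7 mg/L

e^(−kτ) = e^(−0.01570 × 36.1) = 0.5674
Accumulation ratio R = 1 / (1 − e^(−kτ)) = 1 / (1 − 0.5674) = 2.312
Steady-state trough = C₀ × R × e^(−kτ) = 18.1 × 2.312 × 0.5674 = 23.74 mg/L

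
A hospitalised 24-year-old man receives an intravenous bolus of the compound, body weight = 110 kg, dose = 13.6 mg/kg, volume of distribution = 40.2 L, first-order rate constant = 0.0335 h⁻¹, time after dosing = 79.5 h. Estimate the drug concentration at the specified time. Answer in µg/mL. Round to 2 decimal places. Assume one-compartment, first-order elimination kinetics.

Total dose = 13.6 × 110 = 1496 mg
C₀ = Dose / Vd = 1496 / 40.2 = 37.21 mg/L
C = C₀ · e^(−k·t) = 37.21 × e^(−0.03350 × 79.5)
  = 37.21 × 0.06972 = 2.594 mg/L
(2.594 mg/L = 2.594 µg/mL)

2.59 µg/mL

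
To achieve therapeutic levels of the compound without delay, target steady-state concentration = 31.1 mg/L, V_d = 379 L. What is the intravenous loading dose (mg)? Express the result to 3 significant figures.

LD = Css × Vd = 31.1 × 379 = 11790 mg

11800 mg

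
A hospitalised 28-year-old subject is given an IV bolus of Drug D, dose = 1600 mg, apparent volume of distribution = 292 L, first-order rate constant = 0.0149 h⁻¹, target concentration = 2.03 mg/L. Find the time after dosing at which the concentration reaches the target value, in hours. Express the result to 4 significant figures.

66.64 h

C₀ = Dose / Vd = 1600 / 292 = 5.479 mg/L
t = ln(C₀ / C) / k = ln(5.479 / 2.03) / 0.01490
  = ln(2.699) / 0.01490 = 0.9929 / 0.01490 = 66.64 h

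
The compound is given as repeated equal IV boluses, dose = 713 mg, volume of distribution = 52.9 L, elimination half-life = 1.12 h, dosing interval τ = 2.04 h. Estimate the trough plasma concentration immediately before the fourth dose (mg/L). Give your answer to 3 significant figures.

C₀ per dose = Dose / Vd = 713 / 52.9 = 13.48 mg/L
k = ln2 / t½ = 0.693147 / 1.12 = 0.6189 h⁻¹
Fraction remaining after one interval: r = e^(−kτ) = e^(−0.6189 × 2.04) = 0.2829
Before dose 4, 3 doses have been given (aged 1τ, 2τ, 3τ).
C_trough = C₀ × (r + r² + … + r^3) = C₀ × r(1−r^3)/(1−r)
        = 13.48 × 0.2829 × (1 − 0.02264) / (1 − 0.2829) = 5.198 mg/L

5.20 mg/L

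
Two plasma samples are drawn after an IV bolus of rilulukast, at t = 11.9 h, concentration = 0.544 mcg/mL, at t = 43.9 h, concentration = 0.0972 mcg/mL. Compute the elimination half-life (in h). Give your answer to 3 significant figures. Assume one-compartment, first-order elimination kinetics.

k = ln(C₁/C₂) / (t₂ − t₁) = ln(0.544/0.0972) / (43.9 − 11.9)
  = 1.722 / 32.00 = 0.05381 h⁻¹
t½ = ln2 / k = 0.693147 / 0.05381 = 12.88 h

12.9 h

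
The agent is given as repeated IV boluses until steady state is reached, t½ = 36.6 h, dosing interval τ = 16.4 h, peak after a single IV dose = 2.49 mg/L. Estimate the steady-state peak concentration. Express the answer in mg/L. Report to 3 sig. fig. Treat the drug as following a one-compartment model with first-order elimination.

k = ln2 / t½ = 0.693147 / 36.6 = 0.01894 h⁻¹
e^(−kτ) = e^(−0.01894 × 16.4) = 0.7330
Accumulation ratio R = 1 / (1 − e^(−kτ)) = 1 / (1 − 0.7330) = 3.745
Steady-state peak = C₀ × R = 2.49 × 3.745 = 9.325 mg/L

9.33 mg/L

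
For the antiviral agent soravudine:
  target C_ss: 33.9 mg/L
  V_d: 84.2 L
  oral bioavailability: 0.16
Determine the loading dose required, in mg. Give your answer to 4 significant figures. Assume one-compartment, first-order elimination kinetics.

LD = Css × Vd / F = 33.9 × 84.2 / 0.16 = 17840 mg

17840 mg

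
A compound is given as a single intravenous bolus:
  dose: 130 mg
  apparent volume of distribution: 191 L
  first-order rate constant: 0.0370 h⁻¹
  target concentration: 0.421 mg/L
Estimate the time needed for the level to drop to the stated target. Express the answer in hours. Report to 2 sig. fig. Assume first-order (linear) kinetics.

C₀ = Dose / Vd = 130.0 / 191 = 0.6806 mg/L
t = ln(C₀ / C) / k = ln(0.6806 / 0.421) / 0.03700
  = ln(1.617) / 0.03700 = 0.4806 / 0.03700 = 12.99 h

13 h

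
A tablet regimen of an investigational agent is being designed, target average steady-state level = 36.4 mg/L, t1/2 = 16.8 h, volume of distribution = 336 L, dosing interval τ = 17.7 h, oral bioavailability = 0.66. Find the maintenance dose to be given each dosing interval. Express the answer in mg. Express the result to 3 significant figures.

k = ln2 / t½ = 0.693147 / 16.8 = 0.04126 h⁻¹
CL = k × Vd = 0.04126 × 336 = 13.86 L/h
At steady state, F × (Dose/τ) = Css × CL.
Dose = Css × CL × τ / F = 36.4 × 13.86 × 17.7 / 0.66 = 13530 mg

13500 mg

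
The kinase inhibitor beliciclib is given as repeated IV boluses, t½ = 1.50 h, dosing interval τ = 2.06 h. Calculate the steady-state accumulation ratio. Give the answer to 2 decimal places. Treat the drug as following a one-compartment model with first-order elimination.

k = ln2 / t½ = 0.693147 / 1.50 = 0.4621 h⁻¹
e^(−kτ) = e^(−0.4621 × 2.06) = 0.3860
Accumulation ratio R = 1 / (1 − e^(−kτ)) = 1 / (1 − 0.3860) = 1.629

1.63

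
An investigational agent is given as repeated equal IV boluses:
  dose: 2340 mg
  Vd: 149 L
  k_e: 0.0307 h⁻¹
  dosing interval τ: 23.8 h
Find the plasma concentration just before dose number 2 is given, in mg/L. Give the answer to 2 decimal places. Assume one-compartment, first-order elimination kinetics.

7.56 mg/L

C₀ per dose = Dose / Vd = 2340 / 149 = 15.70 mg/L
Fraction remaining after one interval: r = e^(−kτ) = e^(−0.03070 × 23.8) = 0.4816
Before dose 2, 1 dose has been given (aged 1τ).
C_trough = C₀ × r = 15.70 × 0.4816 = 7.561 mg/L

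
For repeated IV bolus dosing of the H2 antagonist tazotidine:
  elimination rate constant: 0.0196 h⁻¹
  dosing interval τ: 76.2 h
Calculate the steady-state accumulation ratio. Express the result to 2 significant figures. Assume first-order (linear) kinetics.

1.3

e^(−kτ) = e^(−0.01960 × 76.2) = 0.2246
Accumulation ratio R = 1 / (1 − e^(−kτ)) = 1 / (1 − 0.2246) = 1.290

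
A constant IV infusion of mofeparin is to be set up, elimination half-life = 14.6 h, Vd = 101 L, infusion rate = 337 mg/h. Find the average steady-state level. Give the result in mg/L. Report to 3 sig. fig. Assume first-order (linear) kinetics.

70.3 mg/L

k = ln2 / t½ = 0.693147 / 14.6 = 0.04748 h⁻¹
CL = k × Vd = 0.04748 × 101 = 4.795 L/h
At steady state Css = R₀ / CL = 337 / 4.795 = 70.28 mg/L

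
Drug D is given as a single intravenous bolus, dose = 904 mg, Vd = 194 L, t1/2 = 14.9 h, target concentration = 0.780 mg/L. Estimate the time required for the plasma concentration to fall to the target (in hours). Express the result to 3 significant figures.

C₀ = Dose / Vd = 904.0 / 194 = 4.660 mg/L
k = ln2 / t½ = 0.693147 / 14.9 = 0.04652 h⁻¹
t = ln(C₀ / C) / k = ln(4.660 / 0.780) / 0.04652
  = ln(5.974) / 0.04652 = 1.787 / 0.04652 = 38.41 h

38.4 h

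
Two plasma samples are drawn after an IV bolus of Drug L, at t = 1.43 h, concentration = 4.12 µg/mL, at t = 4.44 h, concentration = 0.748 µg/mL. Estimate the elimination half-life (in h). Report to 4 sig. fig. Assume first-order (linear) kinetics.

k = ln(C₁/C₂) / (t₂ − t₁) = ln(4.12/0.748) / (4.44 − 1.43)
  = 1.706 / 3.010 = 0.5668 h⁻¹
t½ = ln2 / k = 0.693147 / 0.5668 = 1.223 h

1.223 h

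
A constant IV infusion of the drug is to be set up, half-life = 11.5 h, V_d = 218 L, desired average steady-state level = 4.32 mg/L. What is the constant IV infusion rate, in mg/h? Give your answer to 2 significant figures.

57 mg/h

k = ln2 / t½ = 0.693147 / 11.5 = 0.06027 h⁻¹
CL = k × Vd = 0.06027 × 218 = 13.14 L/h
At steady state, infusion rate R₀ = Css × CL = 4.32 × 13.14 = 56.76 mg/h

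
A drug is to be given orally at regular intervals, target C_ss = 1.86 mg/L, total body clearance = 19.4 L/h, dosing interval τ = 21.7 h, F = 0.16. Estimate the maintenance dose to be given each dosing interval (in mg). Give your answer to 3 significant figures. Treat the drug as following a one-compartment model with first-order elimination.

At steady state, F × (Dose/τ) = Css × CL.
Dose = Css × CL × τ / F = 1.86 × 19.40 × 21.7 / 0.16 = 4894 mg

4890 mg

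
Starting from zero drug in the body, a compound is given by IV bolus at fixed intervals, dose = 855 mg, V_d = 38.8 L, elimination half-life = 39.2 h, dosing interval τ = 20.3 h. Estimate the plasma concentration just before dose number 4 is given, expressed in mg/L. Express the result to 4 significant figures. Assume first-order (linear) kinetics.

33.65 mg/L

C₀ per dose = Dose / Vd = 855 / 38.8 = 22.04 mg/L
k = ln2 / t½ = 0.693147 / 39.2 = 0.01768 h⁻¹
Fraction remaining after one interval: r = e^(−kτ) = e^(−0.01768 × 20.3) = 0.6984
Before dose 4, 3 doses have been given (aged 1τ, 2τ, 3τ).
C_trough = C₀ × (r + r² + … + r^3) = C₀ × r(1−r^3)/(1−r)
        = 22.04 × 0.6984 × (1 − 0.3407) / (1 − 0.6984) = 33.65 mg/L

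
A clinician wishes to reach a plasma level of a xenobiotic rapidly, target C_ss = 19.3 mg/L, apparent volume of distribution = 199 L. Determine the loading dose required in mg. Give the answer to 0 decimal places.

LD = Css × Vd = 19.3 × 199 = 3841 mg

3841 mg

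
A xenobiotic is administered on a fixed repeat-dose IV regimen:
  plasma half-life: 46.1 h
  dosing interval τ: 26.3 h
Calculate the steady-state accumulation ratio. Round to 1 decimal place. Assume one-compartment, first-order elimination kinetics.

3.1

k = ln2 / t½ = 0.693147 / 46.1 = 0.01504 h⁻¹
e^(−kτ) = e^(−0.01504 × 26.3) = 0.6733
Accumulation ratio R = 1 / (1 − e^(−kτ)) = 1 / (1 − 0.6733) = 3.061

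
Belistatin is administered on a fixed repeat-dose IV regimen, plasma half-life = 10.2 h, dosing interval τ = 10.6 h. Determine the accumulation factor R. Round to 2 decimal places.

k = ln2 / t½ = 0.693147 / 10.2 = 0.06796 h⁻¹
e^(−kτ) = e^(−0.06796 × 10.6) = 0.4866
Accumulation ratio R = 1 / (1 − e^(−kτ)) = 1 / (1 − 0.4866) = 1.948

1.95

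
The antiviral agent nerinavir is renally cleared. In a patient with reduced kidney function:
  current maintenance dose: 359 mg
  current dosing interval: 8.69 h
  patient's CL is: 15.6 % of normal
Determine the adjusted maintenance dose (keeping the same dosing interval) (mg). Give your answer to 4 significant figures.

56.00 mg

To keep the same average steady-state level, dosing rate must scale with clearance.
CL ratio = 15.6 / 100 = 0.1560
New dose (same interval) = 359 × 0.1560 = 56.00 mg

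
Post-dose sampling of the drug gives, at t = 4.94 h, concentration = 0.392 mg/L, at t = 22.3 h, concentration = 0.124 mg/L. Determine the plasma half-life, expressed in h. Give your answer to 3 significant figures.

10.5 h

k = ln(C₁/C₂) / (t₂ − t₁) = ln(0.392/0.124) / (22.3 − 4.94)
  = 1.151 / 17.36 = 0.06630 h⁻¹
t½ = ln2 / k = 0.693147 / 0.06630 = 10.45 h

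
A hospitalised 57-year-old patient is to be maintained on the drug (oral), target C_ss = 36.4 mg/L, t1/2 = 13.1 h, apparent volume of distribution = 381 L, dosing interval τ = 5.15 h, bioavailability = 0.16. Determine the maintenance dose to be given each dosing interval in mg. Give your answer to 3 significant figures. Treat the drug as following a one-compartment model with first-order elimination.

23600 mg

k = ln2 / t½ = 0.693147 / 13.1 = 0.05291 h⁻¹
CL = k × Vd = 0.05291 × 381 = 20.16 L/h
At steady state, F × (Dose/τ) = Css × CL.
Dose = Css × CL × τ / F = 36.4 × 20.16 × 5.15 / 0.16 = 23620 mg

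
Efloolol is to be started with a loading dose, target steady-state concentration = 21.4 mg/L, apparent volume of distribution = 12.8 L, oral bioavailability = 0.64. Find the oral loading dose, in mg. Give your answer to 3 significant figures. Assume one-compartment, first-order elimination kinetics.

428 mg

LD = Css × Vd / F = 21.4 × 12.8 / 0.64 = 428.0 mg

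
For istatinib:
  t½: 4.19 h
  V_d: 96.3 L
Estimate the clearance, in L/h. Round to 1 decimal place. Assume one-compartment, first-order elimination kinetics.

15.9 L/h

k = ln2 / t½ = 0.693147 / 4.19 = 0.1654 h⁻¹
CL = k × Vd = 0.1654 × 96.3 = 15.93 L/h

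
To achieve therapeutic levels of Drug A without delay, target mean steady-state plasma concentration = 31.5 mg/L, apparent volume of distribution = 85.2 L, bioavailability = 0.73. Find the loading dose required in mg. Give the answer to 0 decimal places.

3676 mg

LD = Css × Vd / F = 31.5 × 85.2 / 0.73 = 3676 mg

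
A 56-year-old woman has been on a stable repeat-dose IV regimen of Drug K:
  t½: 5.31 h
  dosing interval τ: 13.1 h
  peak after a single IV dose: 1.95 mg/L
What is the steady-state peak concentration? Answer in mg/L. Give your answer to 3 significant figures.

k = ln2 / t½ = 0.693147 / 5.31 = 0.1305 h⁻¹
e^(−kτ) = e^(−0.1305 × 13.1) = 0.1809
Accumulation ratio R = 1 / (1 − e^(−kτ)) = 1 / (1 − 0.1809) = 1.221
Steady-state peak = C₀ × R = 1.95 × 1.221 = 2.381 mg/L

2.38 mg/L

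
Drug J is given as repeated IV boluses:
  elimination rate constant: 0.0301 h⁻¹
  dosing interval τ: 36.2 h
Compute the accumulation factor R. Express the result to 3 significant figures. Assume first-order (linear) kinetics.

1.51

e^(−kτ) = e^(−0.03010 × 36.2) = 0.3363
Accumulation ratio R = 1 / (1 − e^(−kτ)) = 1 / (1 − 0.3363) = 1.507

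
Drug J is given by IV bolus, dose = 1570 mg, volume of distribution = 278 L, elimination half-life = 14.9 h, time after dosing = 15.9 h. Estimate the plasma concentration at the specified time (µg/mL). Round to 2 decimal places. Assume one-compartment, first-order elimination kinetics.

C₀ = Dose / Vd = 1570 / 278 = 5.647 mg/L
k = ln2 / t½ = 0.693147 / 14.9 = 0.04652 h⁻¹
C = C₀ · e^(−k·t) = 5.647 × e^(−0.04652 × 15.9)
  = 5.647 × 0.4773 = 2.695 mg/L
(2.695 mg/L = 2.695 µg/mL)

2.70 µg/mL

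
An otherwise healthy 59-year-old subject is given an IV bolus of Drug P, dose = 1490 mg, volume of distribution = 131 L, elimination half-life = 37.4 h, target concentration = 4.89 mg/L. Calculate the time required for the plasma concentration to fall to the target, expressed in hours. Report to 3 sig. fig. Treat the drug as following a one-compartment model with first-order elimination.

C₀ = Dose / Vd = 1490 / 131 = 11.37 mg/L
k = ln2 / t½ = 0.693147 / 37.4 = 0.01853 h⁻¹
t = ln(C₀ / C) / k = ln(11.37 / 4.89) / 0.01853
  = ln(2.325) / 0.01853 = 0.8437 / 0.01853 = 45.53 h

45.5 h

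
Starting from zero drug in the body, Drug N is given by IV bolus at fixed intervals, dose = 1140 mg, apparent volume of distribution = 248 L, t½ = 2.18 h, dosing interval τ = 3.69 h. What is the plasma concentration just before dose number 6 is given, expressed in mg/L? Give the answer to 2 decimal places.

C₀ per dose = Dose / Vd = 1140 / 248 = 4.597 mg/L
k = ln2 / t½ = 0.693147 / 2.18 = 0.3180 h⁻¹
Fraction remaining after one interval: r = e^(−kτ) = e^(−0.3180 × 3.69) = 0.3093
Before dose 6, 5 doses have been given (aged 1τ, 2τ, 3τ, 4τ, 5τ).
C_trough = C₀ × (r + r² + … + r^5) = C₀ × r(1−r^5)/(1−r)
        = 4.597 × 0.3093 × (1 − 0.002831) / (1 − 0.3093) = 2.053 mg/L

2.05 mg/L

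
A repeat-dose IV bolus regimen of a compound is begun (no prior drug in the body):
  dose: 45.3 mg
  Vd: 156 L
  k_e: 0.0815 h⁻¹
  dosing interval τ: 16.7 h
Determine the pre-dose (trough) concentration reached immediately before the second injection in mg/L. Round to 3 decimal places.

C₀ per dose = Dose / Vd = 45.3 / 156 = 0.2904 mg/L
Fraction remaining after one interval: r = e^(−kτ) = e^(−0.08150 × 16.7) = 0.2564
Before dose 2, 1 dose has been given (aged 1τ).
C_trough = C₀ × r = 0.2904 × 0.2564 = 0.07446 mg/L

0.074 mg/L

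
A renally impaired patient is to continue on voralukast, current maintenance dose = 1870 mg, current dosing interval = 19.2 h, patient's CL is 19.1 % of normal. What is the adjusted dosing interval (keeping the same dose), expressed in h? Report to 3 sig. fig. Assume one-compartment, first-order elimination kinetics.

101 h

To keep the same average steady-state level, dosing rate must scale with clearance.
CL ratio = 19.1 / 100 = 0.1910
New interval (same dose) = 19.2 / 0.1910 = 100.5 h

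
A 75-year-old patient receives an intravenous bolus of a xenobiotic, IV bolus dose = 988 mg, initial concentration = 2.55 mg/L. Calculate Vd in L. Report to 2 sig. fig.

390 L

Vd = Dose / C₀ = 988.0 / 2.55 = 387.5 L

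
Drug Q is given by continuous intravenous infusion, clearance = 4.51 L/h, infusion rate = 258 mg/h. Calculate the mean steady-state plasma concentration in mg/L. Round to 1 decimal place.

At steady state Css = R₀ / CL = 258 / 4.510 = 57.21 mg/L

57.2 mg/L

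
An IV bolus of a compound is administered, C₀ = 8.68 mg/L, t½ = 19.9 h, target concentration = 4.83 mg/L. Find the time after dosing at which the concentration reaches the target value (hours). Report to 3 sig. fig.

16.8 h

k = ln2 / t½ = 0.693147 / 19.9 = 0.03483 h⁻¹
t = ln(C₀ / C) / k = ln(8.680 / 4.83) / 0.03483
  = ln(1.797) / 0.03483 = 0.5861 / 0.03483 = 16.83 h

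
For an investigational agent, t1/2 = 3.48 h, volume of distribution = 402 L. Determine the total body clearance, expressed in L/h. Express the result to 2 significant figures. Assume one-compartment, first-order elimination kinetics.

k = ln2 / t½ = 0.693147 / 3.48 = 0.1992 h⁻¹
CL = k × Vd = 0.1992 × 402 = 80.08 L/h

80 L/h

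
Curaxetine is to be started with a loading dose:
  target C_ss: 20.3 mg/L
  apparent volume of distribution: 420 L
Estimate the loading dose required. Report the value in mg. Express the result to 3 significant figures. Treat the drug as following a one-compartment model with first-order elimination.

8530 mg

LD = Css × Vd = 20.3 × 420 = 8526 mg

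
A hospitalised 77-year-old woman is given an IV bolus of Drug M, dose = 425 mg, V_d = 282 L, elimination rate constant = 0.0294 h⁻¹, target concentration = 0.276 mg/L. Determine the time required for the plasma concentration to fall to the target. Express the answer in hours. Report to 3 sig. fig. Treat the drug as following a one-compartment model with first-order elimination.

57.7 h

C₀ = Dose / Vd = 425.0 / 282 = 1.507 mg/L
t = ln(C₀ / C) / k = ln(1.507 / 0.276) / 0.02940
  = ln(5.460) / 0.02940 = 1.697 / 0.02940 = 57.72 h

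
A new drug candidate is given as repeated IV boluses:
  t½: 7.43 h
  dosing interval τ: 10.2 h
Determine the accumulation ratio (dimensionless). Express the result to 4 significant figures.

k = ln2 / t½ = 0.693147 / 7.43 = 0.09329 h⁻¹
e^(−kτ) = e^(−0.09329 × 10.2) = 0.3861
Accumulation ratio R = 1 / (1 − e^(−kτ)) = 1 / (1 − 0.3861) = 1.629

1.629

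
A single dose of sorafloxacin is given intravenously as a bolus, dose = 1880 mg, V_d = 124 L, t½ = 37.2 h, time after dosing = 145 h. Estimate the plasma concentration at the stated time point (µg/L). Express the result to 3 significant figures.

1020 µg/L

C₀ = Dose / Vd = 1880 / 124 = 15.16 mg/L
k = ln2 / t½ = 0.693147 / 37.2 = 0.01863 h⁻¹
C = C₀ · e^(−k·t) = 15.16 × e^(−0.01863 × 145)
  = 15.16 × 0.06711 = 1.017 mg/L
Convert: 1.017 mg/L × 1000 = 1017 µg/L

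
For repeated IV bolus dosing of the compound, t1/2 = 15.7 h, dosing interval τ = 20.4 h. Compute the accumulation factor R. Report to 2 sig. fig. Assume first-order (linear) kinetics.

k = ln2 / t½ = 0.693147 / 15.7 = 0.04415 h⁻¹
e^(−kτ) = e^(−0.04415 × 20.4) = 0.4063
Accumulation ratio R = 1 / (1 − e^(−kτ)) = 1 / (1 − 0.4063) = 1.684

1.7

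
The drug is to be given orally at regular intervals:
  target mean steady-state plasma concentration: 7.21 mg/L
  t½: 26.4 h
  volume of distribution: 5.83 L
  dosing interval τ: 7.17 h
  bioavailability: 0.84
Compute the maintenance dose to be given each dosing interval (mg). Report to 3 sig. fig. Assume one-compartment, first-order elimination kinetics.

9.42 mg

k = ln2 / t½ = 0.693147 / 26.4 = 0.02626 h⁻¹
CL = k × Vd = 0.02626 × 5.83 = 0.1531 L/h
At steady state, F × (Dose/τ) = Css × CL.
Dose = Css × CL × τ / F = 7.21 × 0.1531 × 7.17 / 0.84 = 9.422 mg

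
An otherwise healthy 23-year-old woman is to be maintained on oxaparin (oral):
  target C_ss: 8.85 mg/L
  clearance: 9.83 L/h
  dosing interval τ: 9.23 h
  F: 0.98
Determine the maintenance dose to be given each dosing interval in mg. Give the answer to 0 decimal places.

819 mg

At steady state, F × (Dose/τ) = Css × CL.
Dose = Css × CL × τ / F = 8.85 × 9.830 × 9.23 / 0.98 = 819.4 mg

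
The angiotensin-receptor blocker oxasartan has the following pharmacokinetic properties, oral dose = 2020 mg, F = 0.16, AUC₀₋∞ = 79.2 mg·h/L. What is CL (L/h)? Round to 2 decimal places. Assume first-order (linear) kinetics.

4.08 L/h

CL = F·Dose / AUC = 0.16 × 2020 / 79.2 = 4.081 L/h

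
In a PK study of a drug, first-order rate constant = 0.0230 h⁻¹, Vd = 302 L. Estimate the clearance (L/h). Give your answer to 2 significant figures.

6.9 L/h

CL = k × Vd = 0.0230 × 302 = 6.946 L/h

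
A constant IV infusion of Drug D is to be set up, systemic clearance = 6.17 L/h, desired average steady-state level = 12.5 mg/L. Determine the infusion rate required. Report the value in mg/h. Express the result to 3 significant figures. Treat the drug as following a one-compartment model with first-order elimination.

77.1 mg/h

At steady state, infusion rate R₀ = Css × CL = 12.5 × 6.170 = 77.13 mg/h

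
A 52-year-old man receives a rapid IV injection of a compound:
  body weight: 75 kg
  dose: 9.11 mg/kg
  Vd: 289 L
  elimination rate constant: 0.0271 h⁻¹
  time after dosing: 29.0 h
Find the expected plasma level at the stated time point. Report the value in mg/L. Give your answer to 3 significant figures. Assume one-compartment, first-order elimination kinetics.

Total dose = 9.11 × 75 = 683.3 mg
C₀ = Dose / Vd = 683.3 / 289 = 2.364 mg/L
C = C₀ · e^(−k·t) = 2.364 × e^(−0.02710 × 29.0)
  = 2.364 × 0.4557 = 1.077 mg/L

1.08 mg/L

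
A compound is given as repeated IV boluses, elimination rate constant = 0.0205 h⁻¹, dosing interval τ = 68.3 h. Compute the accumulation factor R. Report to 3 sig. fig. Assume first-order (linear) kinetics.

e^(−kτ) = e^(−0.02050 × 68.3) = 0.2466
Accumulation ratio R = 1 / (1 − e^(−kτ)) = 1 / (1 − 0.2466) = 1.327

1.33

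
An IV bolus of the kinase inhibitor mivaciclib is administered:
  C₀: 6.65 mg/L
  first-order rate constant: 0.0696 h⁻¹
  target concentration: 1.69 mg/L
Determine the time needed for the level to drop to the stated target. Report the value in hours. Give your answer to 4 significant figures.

19.68 h

t = ln(C₀ / C) / k = ln(6.650 / 1.69) / 0.06960
  = ln(3.935) / 0.06960 = 1.370 / 0.06960 = 19.68 h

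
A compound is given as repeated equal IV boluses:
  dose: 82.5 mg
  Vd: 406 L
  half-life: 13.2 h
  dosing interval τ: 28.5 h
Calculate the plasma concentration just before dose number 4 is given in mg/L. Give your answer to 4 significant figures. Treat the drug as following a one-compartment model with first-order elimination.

C₀ per dose = Dose / Vd = 82.5 / 406 = 0.2032 mg/L
k = ln2 / t½ = 0.693147 / 13.2 = 0.05251 h⁻¹
Fraction remaining after one interval: r = e^(−kτ) = e^(−0.05251 × 28.5) = 0.2239
Before dose 4, 3 doses have been given (aged 1τ, 2τ, 3τ).
C_trough = C₀ × (r + r² + … + r^3) = C₀ × r(1−r^3)/(1−r)
        = 0.2032 × 0.2239 × (1 − 0.01122) / (1 − 0.2239) = 0.05796 mg/L

0.05796 mg/L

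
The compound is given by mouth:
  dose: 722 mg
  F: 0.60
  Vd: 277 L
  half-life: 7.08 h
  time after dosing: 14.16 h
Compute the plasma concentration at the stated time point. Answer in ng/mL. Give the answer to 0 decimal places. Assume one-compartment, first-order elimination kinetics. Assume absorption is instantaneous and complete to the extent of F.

391 ng/mL

Amount reaching circulation = F × Dose = 0.60 × 722.0 = 433.2 mg
C₀ = F·Dose / Vd = 433.2 / 277 = 1.564 mg/L
k = ln2 / t½ = 0.693147 / 7.08 = 0.09790 h⁻¹
t / t½ = 14.16 / 7.08 = 2 half-lives
C = C₀ × (1/2)^2 = 1.564 × 0.2500 = 0.3910 mg/L
Convert: 0.3910 mg/L × 1000 = 391.0 ng/mL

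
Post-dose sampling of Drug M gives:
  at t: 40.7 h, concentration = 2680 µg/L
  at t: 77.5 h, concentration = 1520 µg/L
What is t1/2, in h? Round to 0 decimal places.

45 h

k = ln(C₁/C₂) / (t₂ − t₁) = ln(2680/1520) / (77.5 − 40.7)
  = 0.5671 / 36.80 = 0.01541 h⁻¹
t½ = ln2 / k = 0.693147 / 0.01541 = 44.98 h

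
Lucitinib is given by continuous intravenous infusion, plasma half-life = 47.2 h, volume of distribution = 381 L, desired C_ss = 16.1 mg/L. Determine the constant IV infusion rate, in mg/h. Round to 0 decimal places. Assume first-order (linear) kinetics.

90 mg/h

k = ln2 / t½ = 0.693147 / 47.2 = 0.01469 h⁻¹
CL = k × Vd = 0.01469 × 381 = 5.597 L/h
At steady state, infusion rate R₀ = Css × CL = 16.1 × 5.597 = 90.11 mg/h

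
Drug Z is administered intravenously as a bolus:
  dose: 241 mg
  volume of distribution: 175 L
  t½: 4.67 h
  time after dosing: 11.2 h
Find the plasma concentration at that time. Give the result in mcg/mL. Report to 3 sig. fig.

0.261 mcg/mL

C₀ = Dose / Vd = 241.0 / 175 = 1.377 mg/L
k = ln2 / t½ = 0.693147 / 4.67 = 0.1484 h⁻¹
C = C₀ · e^(−k·t) = 1.377 × e^(−0.1484 × 11.2)
  = 1.377 × 0.1897 = 0.2612 mg/L
(0.2612 mg/L = 0.2612 mcg/mL)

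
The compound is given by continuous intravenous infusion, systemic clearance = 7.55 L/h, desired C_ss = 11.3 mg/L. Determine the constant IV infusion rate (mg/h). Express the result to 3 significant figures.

At steady state, infusion rate R₀ = Css × CL = 11.3 × 7.550 = 85.32 mg/h

85.3 mg/h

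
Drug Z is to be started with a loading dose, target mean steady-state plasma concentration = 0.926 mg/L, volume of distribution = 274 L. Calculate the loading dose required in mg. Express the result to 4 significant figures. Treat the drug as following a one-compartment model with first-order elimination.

LD = Css × Vd = 0.926 × 274 = 253.7 mg

253.7 mg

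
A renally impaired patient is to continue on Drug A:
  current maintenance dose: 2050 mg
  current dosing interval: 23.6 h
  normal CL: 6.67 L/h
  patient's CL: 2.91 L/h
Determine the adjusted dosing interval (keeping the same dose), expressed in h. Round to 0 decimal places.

To keep the same average steady-state level, dosing rate must scale with clearance.
CL ratio = 2.91 / 6.67 = 0.4363
New interval (same dose) = 23.6 / 0.4363 = 54.09 h

54 h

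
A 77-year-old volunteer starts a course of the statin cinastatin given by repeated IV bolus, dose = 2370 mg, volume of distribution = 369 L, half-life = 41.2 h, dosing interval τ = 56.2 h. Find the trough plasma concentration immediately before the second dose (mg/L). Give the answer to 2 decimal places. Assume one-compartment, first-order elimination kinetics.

C₀ per dose = Dose / Vd = 2370 / 369 = 6.423 mg/L
k = ln2 / t½ = 0.693147 / 41.2 = 0.01682 h⁻¹
Fraction remaining after one interval: r = e^(−kτ) = e^(−0.01682 × 56.2) = 0.3886
Before dose 2, 1 dose has been given (aged 1τ).
C_trough = C₀ × r = 6.423 × 0.3886 = 2.496 mg/L

2.50 mg/L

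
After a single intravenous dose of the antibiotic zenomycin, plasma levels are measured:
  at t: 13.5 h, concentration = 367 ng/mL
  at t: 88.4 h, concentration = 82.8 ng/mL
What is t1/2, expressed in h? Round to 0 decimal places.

k = ln(C₁/C₂) / (t₂ − t₁) = ln(367/82.8) / (88.4 − 13.5)
  = 1.489 / 74.90 = 0.01988 h⁻¹
t½ = ln2 / k = 0.693147 / 0.01988 = 34.87 h

35 h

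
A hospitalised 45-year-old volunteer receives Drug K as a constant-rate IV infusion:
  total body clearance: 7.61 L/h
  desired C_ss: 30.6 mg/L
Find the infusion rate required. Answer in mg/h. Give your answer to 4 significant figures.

At steady state, infusion rate R₀ = Css × CL = 30.6 × 7.610 = 232.9 mg/h

232.9 mg/h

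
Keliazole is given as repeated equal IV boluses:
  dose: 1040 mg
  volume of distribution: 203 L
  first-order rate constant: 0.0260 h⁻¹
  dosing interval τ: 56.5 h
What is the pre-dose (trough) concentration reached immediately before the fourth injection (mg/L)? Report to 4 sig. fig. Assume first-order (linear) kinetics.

C₀ per dose = Dose / Vd = 1040 / 203 = 5.123 mg/L
Fraction remaining after one interval: r = e^(−kτ) = e^(−0.02600 × 56.5) = 0.2302
Before dose 4, 3 doses have been given (aged 1τ, 2τ, 3τ).
C_trough = C₀ × (r + r² + … + r^3) = C₀ × r(1−r^3)/(1−r)
        = 5.123 × 0.2302 × (1 − 0.01220) / (1 − 0.2302) = 1.513 mg/L

1.513 mg/L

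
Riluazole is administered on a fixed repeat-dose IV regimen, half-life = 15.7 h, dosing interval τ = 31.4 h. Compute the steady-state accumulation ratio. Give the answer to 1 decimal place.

k = ln2 / t½ = 0.693147 / 15.7 = 0.04415 h⁻¹
e^(−kτ) = e^(−0.04415 × 31.4) = 0.2500
Accumulation ratio R = 1 / (1 − e^(−kτ)) = 1 / (1 − 0.2500) = 1.333

1.3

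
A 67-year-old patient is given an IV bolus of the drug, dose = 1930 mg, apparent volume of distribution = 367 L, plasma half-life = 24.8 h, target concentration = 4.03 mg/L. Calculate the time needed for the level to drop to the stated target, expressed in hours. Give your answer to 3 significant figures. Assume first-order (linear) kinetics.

9.52 h

C₀ = Dose / Vd = 1930 / 367 = 5.259 mg/L
k = ln2 / t½ = 0.693147 / 24.8 = 0.02795 h⁻¹
t = ln(C₀ / C) / k = ln(5.259 / 4.03) / 0.02795
  = ln(1.305) / 0.02795 = 0.2662 / 0.02795 = 9.524 h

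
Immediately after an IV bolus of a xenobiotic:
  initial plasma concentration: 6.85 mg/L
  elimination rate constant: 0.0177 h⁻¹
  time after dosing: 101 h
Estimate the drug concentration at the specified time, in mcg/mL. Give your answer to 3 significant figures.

C = C₀ · e^(−k·t) = 6.850 × e^(−0.01770 × 101)
  = 6.850 × 0.1673 = 1.146 mg/L
(1.146 mg/L = 1.146 mcg/mL)

1.15 mcg/mL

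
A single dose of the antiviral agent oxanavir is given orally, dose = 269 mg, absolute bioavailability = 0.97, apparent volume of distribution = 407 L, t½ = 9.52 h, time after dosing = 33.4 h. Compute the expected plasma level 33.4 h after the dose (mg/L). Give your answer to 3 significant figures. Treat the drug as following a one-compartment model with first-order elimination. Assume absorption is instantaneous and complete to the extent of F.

Amount reaching circulation = F × Dose = 0.97 × 269.0 = 260.9 mg
C₀ = F·Dose / Vd = 260.9 / 407 = 0.6410 mg/L
k = ln2 / t½ = 0.693147 / 9.52 = 0.07281 h⁻¹
C = C₀ · e^(−k·t) = 0.6410 × e^(−0.07281 × 33.4)
  = 0.6410 × 0.08787 = 0.05632 mg/L

0.0563 mg/L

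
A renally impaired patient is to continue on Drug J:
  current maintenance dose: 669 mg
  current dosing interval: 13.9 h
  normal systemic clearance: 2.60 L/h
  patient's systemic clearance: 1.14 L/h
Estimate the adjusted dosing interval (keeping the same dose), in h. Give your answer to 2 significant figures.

32 h

To keep the same average steady-state level, dosing rate must scale with clearance.
CL ratio = 1.14 / 2.60 = 0.4385
New interval (same dose) = 13.9 / 0.4385 = 31.70 h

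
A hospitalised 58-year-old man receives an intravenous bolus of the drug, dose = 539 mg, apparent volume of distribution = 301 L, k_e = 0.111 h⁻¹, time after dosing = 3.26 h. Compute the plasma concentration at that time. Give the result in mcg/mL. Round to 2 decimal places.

C₀ = Dose / Vd = 539.0 / 301 = 1.791 mg/L
C = C₀ · e^(−k·t) = 1.791 × e^(−0.1110 × 3.26)
  = 1.791 × 0.6964 = 1.247 mg/L
(1.247 mg/L = 1.247 mcg/mL)

1.25 mcg/mL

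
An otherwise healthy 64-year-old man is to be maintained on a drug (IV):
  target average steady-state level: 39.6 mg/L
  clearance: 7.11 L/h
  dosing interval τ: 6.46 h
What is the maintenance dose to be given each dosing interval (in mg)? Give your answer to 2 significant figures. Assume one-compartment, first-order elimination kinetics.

At steady state, Dose/τ = Css × CL.
Dose = Css × CL × τ = 39.6 × 7.110 × 6.46 = 1819 mg

1800 mg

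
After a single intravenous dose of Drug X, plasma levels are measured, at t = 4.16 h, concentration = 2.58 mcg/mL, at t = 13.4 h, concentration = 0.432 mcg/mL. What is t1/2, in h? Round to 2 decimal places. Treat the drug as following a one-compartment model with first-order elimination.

3.58 h

k = ln(C₁/C₂) / (t₂ − t₁) = ln(2.58/0.432) / (13.4 − 4.16)
  = 1.787 / 9.240 = 0.1934 h⁻¹
t½ = ln2 / k = 0.693147 / 0.1934 = 3.584 h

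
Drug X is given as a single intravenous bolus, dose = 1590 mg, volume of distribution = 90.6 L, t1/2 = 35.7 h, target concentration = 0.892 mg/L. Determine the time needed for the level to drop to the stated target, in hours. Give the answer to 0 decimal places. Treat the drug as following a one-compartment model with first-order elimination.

C₀ = Dose / Vd = 1590 / 90.6 = 17.55 mg/L
k = ln2 / t½ = 0.693147 / 35.7 = 0.01942 h⁻¹
t = ln(C₀ / C) / k = ln(17.55 / 0.892) / 0.01942
  = ln(19.67) / 0.01942 = 2.979 / 0.01942 = 153.4 h

153 h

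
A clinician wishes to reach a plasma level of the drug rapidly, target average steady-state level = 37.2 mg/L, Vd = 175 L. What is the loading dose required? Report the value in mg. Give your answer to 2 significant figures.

LD = Css × Vd = 37.2 × 175 = 6510 mg

6500 mg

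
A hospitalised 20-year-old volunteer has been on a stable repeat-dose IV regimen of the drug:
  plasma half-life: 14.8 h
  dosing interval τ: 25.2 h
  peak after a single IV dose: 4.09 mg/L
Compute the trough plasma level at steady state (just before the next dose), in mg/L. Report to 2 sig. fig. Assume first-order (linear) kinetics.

k = ln2 / t½ = 0.693147 / 14.8 = 0.04683 h⁻¹
e^(−kτ) = e^(−0.04683 × 25.2) = 0.3072
Accumulation ratio R = 1 / (1 − e^(−kτ)) = 1 / (1 − 0.3072) = 1.443
Steady-state trough = C₀ × R × e^(−kτ) = 4.09 × 1.443 × 0.3072 = 1.813 mg/L

1.8 mg/L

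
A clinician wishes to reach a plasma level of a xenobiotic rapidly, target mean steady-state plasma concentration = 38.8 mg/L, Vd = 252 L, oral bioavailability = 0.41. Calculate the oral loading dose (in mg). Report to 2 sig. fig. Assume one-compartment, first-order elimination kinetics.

LD = Css × Vd / F = 38.8 × 252 / 0.41 = 23850 mg

24000 mg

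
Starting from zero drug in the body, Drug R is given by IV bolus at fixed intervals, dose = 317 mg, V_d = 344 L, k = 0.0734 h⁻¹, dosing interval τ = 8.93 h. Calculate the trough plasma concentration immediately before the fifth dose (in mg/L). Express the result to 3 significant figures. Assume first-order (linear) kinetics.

C₀ per dose = Dose / Vd = 317 / 344 = 0.9215 mg/L
Fraction remaining after one interval: r = e^(−kτ) = e^(−0.07340 × 8.93) = 0.5192
Before dose 5, 4 doses have been given (aged 1τ, 2τ, 3τ, 4τ).
C_trough = C₀ × (r + r² + … + r^4) = C₀ × r(1−r^4)/(1−r)
        = 0.9215 × 0.5192 × (1 − 0.07267) / (1 − 0.5192) = 0.9228 mg/L

0.923 mg/L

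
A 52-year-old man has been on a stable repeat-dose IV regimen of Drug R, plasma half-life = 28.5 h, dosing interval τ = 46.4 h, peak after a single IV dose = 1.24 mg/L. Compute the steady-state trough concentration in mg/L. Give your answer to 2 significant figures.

k = ln2 / t½ = 0.693147 / 28.5 = 0.02432 h⁻¹
e^(−kτ) = e^(−0.02432 × 46.4) = 0.3235
Accumulation ratio R = 1 / (1 − e^(−kτ)) = 1 / (1 − 0.3235) = 1.478
Steady-state trough = C₀ × R × e^(−kτ) = 1.24 × 1.478 × 0.3235 = 0.5929 mg/L

0.59 mg/L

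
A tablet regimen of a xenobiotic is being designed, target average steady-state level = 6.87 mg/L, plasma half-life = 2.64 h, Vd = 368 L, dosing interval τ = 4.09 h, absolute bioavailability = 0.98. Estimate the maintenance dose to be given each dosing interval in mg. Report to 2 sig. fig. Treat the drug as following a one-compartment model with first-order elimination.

2800 mg

k = ln2 / t½ = 0.693147 / 2.64 = 0.2626 h⁻¹
CL = k × Vd = 0.2626 × 368 = 96.64 L/h
At steady state, F × (Dose/τ) = Css × CL.
Dose = Css × CL × τ / F = 6.87 × 96.64 × 4.09 / 0.98 = 2771 mg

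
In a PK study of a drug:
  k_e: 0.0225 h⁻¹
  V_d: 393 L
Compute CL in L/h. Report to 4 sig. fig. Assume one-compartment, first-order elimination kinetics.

CL = k × Vd = 0.0225 × 393 = 8.843 L/h

8.843 L/h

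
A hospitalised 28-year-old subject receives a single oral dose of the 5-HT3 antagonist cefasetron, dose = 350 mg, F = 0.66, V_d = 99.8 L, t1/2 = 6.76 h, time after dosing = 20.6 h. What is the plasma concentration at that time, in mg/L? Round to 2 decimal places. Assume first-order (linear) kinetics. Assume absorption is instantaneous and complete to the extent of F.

Amount reaching circulation = F × Dose = 0.66 × 350.0 = 231.0 mg
C₀ = F·Dose / Vd = 231.0 / 99.8 = 2.315 mg/L
k = ln2 / t½ = 0.693147 / 6.76 = 0.1025 h⁻¹
C = C₀ · e^(−k·t) = 2.315 × e^(−0.1025 × 20.6)
  = 2.315 × 0.1211 = 0.2803 mg/L

0.28 mg/L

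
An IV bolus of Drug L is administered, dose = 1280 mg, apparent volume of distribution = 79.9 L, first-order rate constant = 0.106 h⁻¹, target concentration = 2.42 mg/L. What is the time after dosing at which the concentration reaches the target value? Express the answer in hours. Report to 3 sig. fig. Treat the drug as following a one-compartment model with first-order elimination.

17.8 h

C₀ = Dose / Vd = 1280 / 79.9 = 16.02 mg/L
t = ln(C₀ / C) / k = ln(16.02 / 2.42) / 0.1060
  = ln(6.620) / 0.1060 = 1.890 / 0.1060 = 17.83 h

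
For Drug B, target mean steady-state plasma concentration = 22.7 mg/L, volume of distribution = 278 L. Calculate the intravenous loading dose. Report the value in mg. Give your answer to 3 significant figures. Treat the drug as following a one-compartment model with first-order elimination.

LD = Css × Vd = 22.7 × 278 = 6311 mg

6310 mg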